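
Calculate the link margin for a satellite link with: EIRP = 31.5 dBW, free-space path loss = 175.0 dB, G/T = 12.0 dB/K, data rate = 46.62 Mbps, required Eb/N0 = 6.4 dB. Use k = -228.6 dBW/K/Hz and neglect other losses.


C/N0 = EIRP - FSPL + G/T - k = 31.5 - 175.0 + 12.0 - (-228.6)
C/N0 = 97.1000 dB-Hz
R_b = 46.62 Mbps = 4.662e+07 bps -> 10*log10(R_b) = 76.6857 dB-Hz
Eb/N0 = C/N0 - 10*log10(R_b) = 97.1000 - 76.6857 = 20.4143 dB
Margin = Eb/N0 - Eb/N0_req = 20.4143 - 6.4 = 14.0143 dB (link closes)

14.0143 dB


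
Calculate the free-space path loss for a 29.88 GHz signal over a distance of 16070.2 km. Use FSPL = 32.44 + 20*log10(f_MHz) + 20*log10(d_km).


f = 29.88 GHz = 29880.0000 MHz
d = 16070.2 km
FSPL = 32.44 + 20*log10(29880.0000) + 20*log10(16070.2)
FSPL = 32.44 + 89.5076 + 84.1204
FSPL = 206.0680 dB

206.0680 dB


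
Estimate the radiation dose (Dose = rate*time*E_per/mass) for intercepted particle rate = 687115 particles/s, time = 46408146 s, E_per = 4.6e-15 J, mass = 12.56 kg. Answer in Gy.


Total energy deposited = rate * time * E_per
  = 687115 * 46408146 * 4.6e-15 = 0.1466836 J
Dose = E_total / mass = 0.1466836 / 12.56
Dose = 0.01167863 Gy

0.0117 Gy


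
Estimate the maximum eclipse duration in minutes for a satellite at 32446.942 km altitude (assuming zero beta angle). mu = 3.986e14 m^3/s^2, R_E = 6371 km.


r = 38817.9420 km
T = 1268.5533 min
Eclipse fraction = arcsin(R_E/r)/pi = arcsin(6371.0000/38817.9420)/pi
= arcsin(0.1641251)/pi = 0.05248009
Eclipse duration = 0.05248009 * 1268.5533 = 66.5738 min

66.5738 minutes


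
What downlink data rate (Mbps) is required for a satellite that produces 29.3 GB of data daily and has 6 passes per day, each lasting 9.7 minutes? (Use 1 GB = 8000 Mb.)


total contact time = 6 * 9.7 * 60 = 3492.0000 s
data = 29.3 GB = 234400.0000 Mb
rate = 234400.0000 / 3492.0000 = 67.1249 Mbps

67.1249 Mbps


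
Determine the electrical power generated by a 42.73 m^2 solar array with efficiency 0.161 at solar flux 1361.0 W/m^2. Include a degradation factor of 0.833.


P = area * eta * S * degradation
P = 42.73 * 0.161 * 1361.0 * 0.833
P = 7799.4126 W

7799.4126 W


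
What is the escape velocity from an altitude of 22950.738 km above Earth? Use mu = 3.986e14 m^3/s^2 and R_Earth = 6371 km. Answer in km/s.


r = 6371.0 + 22950.738 = 29321.7380 km = 2.9321738e+07 m
v_esc = sqrt(2*mu/r) = sqrt(2*3.986e14 / 2.9321738e+07)
v_esc = 5214.2133 m/s = 5.2142 km/s

5.2142 km/s


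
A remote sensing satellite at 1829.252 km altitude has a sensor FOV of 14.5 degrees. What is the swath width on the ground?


FOV = 14.5 deg = 0.2530727 rad
swath = 2 * alt * tan(FOV/2) = 2 * 1829.252 * tan(0.1265364)
swath = 2 * 1829.252 * 0.1272161
swath = 465.4205 km

465.4205 km


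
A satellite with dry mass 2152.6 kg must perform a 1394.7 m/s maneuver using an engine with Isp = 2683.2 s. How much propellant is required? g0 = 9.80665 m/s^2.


ve = Isp * g0 = 2683.2 * 9.80665 = 26313.203280 m/s
mass ratio = exp(dv/ve) = exp(1394.7/26313.203280) = 1.05443366
m_prop = m_dry * (mr - 1) = 2152.6 * (1.05443366 - 1)
m_prop = 117.1739 kg

117.1739 kg


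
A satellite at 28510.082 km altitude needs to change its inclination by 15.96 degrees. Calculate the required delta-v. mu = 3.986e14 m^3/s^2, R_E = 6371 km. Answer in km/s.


r = 34881.0820 km = 3.4881082e+07 m
V = sqrt(mu/r) = 3380.4434 m/s
di = 15.96 deg = 0.2785545 rad
dV = 2*V*sin(di/2) = 2*3380.4434*sin(0.1392773)
dV = 938.5965 m/s = 0.9385965 km/s

0.9386 km/s


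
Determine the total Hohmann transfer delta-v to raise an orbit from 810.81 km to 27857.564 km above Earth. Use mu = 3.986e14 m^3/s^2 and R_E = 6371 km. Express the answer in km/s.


r1 = 7181.8100 km = 7.18181e+06 m
r2 = 34228.5640 km = 3.4228564e+07 m
dv1 = sqrt(mu/r1)*(sqrt(2*r2/(r1+r2)) - 1) = 2128.7760 m/s
dv2 = sqrt(mu/r2)*(1 - sqrt(2*r1/(r1+r2))) = 1402.7183 m/s
total dv = |dv1| + |dv2| = 2128.7760 + 1402.7183 = 3531.4943 m/s = 3.5315 km/s

3.5315 km/s


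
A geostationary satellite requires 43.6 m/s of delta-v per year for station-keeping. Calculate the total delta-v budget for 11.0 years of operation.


dV = rate * years = 43.6 * 11.0
dV = 479.6000 m/s

479.6000 m/s


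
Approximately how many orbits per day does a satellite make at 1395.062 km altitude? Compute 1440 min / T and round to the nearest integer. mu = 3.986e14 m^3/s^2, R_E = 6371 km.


r = 7.766062e+06 m
T = 2*pi*sqrt(r^3/mu) = 6811.0254 s = 113.5171 min
revs/day = 1440 / 113.5171 = 12.6853
Rounded: 13 revolutions per day

13 revolutions per day


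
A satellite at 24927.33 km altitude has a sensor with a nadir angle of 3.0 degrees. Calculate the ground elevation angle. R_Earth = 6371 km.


r = R_E + alt = 31298.3300 km
Law of sines in the satellite / Earth-center / ground-point triangle:
  sin(nadir)/R_E = sin(90 + el)/r  =>  cos(el) = (r/R_E)*sin(nadir)
cos(el) = (31298.3300 / 6371.0000) * sin(3.0 deg) = 0.2571069
el = arccos(0.2571069) = 75.1015 deg
(Earth-central angle = 90 - nadir - el = 11.8985 deg)

75.1015 degrees


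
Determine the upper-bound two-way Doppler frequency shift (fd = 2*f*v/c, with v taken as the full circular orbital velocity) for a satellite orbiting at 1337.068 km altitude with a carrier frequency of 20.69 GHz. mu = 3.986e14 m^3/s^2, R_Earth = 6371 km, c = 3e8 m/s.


r = 7.708068e+06 m
v = sqrt(mu/r) = 7191.1091 m/s (worst-case radial velocity)
f = 20.69 GHz = 2.069e+10 Hz
fd = 2*f*v/c = 2*2.069e+10*7191.1091/3.0e+08
fd = 991893.6504 Hz

991893.6504 Hz


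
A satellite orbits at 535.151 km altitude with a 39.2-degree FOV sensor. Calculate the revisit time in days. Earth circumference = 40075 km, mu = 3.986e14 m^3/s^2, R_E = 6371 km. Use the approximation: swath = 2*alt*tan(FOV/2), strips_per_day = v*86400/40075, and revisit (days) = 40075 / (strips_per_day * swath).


swath = 2*535.151*tan(0.3420845) = 381.1174 km
v = sqrt(mu/r) = 7597.1484 m/s = 7.5971 km/s
strips/day = v*86400/40075 = 7.5971*86400/40075 = 16.3791
coverage/day = strips * swath = 16.3791 * 381.1174 = 6242.3713 km
revisit = 40075 / 6242.3713 = 6.4198 days

6.4198 days


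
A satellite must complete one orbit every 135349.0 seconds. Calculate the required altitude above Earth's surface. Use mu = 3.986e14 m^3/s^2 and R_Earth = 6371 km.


T = 135349.0 s
r = (mu*T^2/(4*pi^2))^(1/3) = (3.986e14 * 135349.0^2 / (4*pi^2))^(1/3)
r = 5.6976516e+07 m = 56976.5157 km
alt = r - R_E = 56976.5157 - 6371 = 50605.5157 km

50605.5157 km


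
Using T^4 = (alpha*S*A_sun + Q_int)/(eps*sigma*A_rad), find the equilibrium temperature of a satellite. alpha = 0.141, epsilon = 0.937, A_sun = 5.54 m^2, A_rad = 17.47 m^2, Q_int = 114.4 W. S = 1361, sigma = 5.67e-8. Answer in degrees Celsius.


Numerator = alpha*S*A_sun + Q_int = 0.141*1361*5.54 + 114.4 = 1177.5315 W
Denominator = eps*sigma*A_rad = 0.937*5.67e-8*17.47 = 9.2814441e-07 W/K^4
T^4 = 1.2686943e+09 K^4
T = 188.7293 K = -84.4207 C

-84.4207 degrees Celsius


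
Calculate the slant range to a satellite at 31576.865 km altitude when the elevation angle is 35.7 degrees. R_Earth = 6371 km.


h = 31576.865 km, el = 35.7 deg
d = -R_E*sin(el) + sqrt((R_E*sin(el))^2 + 2*R_E*h + h^2)
d = -6371.0000*sin(0.6230825) + sqrt((6371.0000*0.5835412)^2 + 2*6371.0000*31576.865 + 31576.865^2)
d = 33875.7745 km

33875.7745 km


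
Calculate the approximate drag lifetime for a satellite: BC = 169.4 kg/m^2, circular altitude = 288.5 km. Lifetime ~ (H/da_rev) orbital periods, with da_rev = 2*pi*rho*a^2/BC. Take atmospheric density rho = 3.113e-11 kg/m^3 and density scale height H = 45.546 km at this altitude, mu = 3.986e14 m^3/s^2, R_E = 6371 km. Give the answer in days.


a = R_E + alt = 6659.5000 km = 6.6595e+06 m
da_rev = 2*pi*rho*a^2/BC = 2*pi*3.113e-11*(6.6595e+06)^2/169.4 = 51.206941 m per revolution
N = H/da_rev = 45546.0000 m / 51.206941 m = 889.4497 revolutions
P = 2*pi*sqrt(a^3/mu) = 5408.4604 s
lifetime = N*P = 889.4497 * 5408.4604 = 4.8105537e+06 s = 55.6777 days

55.6777 days


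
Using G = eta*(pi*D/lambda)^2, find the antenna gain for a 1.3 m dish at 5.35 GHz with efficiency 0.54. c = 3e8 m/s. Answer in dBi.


lambda = c/f = 3e8 / 5.35e+09 = 0.05607477 m
G = eta*(pi*D/lambda)^2 = 0.54*(pi*1.3/0.05607477)^2
G = 2864.4765 (linear)
G = 10*log10(2864.4765) = 34.5705 dBi

34.5705 dBi


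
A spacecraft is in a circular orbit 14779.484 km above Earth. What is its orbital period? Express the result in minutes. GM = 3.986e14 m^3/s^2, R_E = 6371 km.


r = 21150.4840 km = 2.1150484e+07 m
T = 2*pi*sqrt(r^3/mu) = 2*pi*sqrt(9.4615204e+21 / 3.986e14)
T = 30611.9987 s = 510.2000 min

510.2000 minutes


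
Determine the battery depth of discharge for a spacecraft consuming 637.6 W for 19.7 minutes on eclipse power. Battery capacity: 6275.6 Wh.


E_used = P * t / 60 = 637.6 * 19.7 / 60 = 209.3453 Wh
DOD = E_used / E_total * 100 = 209.3453 / 6275.6 * 100
DOD = 3.3359 %

3.3359 %


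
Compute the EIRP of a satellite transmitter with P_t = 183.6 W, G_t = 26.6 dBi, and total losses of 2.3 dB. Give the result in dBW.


Pt = 183.6 W = 22.6387 dBW
EIRP = Pt_dBW + Gt - losses = 22.6387 + 26.6 - 2.3 = 46.9387 dBW

46.9387 dBW


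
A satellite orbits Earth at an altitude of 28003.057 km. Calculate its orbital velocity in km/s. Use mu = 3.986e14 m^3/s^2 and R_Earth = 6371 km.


r = R_E + alt = 6371.0 + 28003.057 = 34374.0570 km = 3.4374057e+07 m
v = sqrt(mu/r) = sqrt(3.986e14 / 3.4374057e+07) = 3405.2833 m/s = 3.4053 km/s

3.4053 km/s


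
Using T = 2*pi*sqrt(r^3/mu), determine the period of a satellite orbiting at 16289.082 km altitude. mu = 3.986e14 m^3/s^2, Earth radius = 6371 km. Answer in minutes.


r = 22660.0820 km = 2.2660082e+07 m
T = 2*pi*sqrt(r^3/mu) = 2*pi*sqrt(1.1635483e+22 / 3.986e14)
T = 33947.1592 s = 565.7860 min

565.7860 minutes


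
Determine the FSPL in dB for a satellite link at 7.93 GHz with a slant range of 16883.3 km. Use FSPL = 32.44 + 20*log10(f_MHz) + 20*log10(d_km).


f = 7.93 GHz = 7930.0000 MHz
d = 16883.3 km
FSPL = 32.44 + 20*log10(7930.0000) + 20*log10(16883.3)
FSPL = 32.44 + 77.9855 + 84.5491
FSPL = 194.9746 dB

194.9746 dB


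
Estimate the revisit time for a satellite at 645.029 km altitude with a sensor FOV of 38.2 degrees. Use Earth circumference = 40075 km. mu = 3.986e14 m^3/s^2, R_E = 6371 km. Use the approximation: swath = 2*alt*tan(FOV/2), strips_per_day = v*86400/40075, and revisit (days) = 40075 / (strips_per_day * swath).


swath = 2*645.029*tan(0.3333579) = 446.7226 km
v = sqrt(mu/r) = 7537.4242 m/s = 7.5374 km/s
strips/day = v*86400/40075 = 7.5374*86400/40075 = 16.2504
coverage/day = strips * swath = 16.2504 * 446.7226 = 7259.4067 km
revisit = 40075 / 7259.4067 = 5.5204 days

5.5204 days


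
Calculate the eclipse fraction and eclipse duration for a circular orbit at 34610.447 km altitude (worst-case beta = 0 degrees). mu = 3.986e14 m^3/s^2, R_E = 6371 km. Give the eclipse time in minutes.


r = 40981.4470 km
T = 1376.0712 min
Eclipse fraction = arcsin(R_E/r)/pi = arcsin(6371.0000/40981.4470)/pi
= arcsin(0.1554606)/pi = 0.04968617
Eclipse duration = 0.04968617 * 1376.0712 = 68.3717 min

68.3717 minutes


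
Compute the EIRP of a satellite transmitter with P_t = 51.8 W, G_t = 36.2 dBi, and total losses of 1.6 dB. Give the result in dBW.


Pt = 51.8 W = 17.1433 dBW
EIRP = Pt_dBW + Gt - losses = 17.1433 + 36.2 - 1.6 = 51.7433 dBW

51.7433 dBW


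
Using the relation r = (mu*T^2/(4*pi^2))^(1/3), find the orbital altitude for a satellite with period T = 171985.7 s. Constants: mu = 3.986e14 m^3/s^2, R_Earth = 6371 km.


T = 171985.7 s
r = (mu*T^2/(4*pi^2))^(1/3) = (3.986e14 * 171985.7^2 / (4*pi^2))^(1/3)
r = 6.6842714e+07 m = 66842.7145 km
alt = r - R_E = 66842.7145 - 6371 = 60471.7145 km

60471.7145 km


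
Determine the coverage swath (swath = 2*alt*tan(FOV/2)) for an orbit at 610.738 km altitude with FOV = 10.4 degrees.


FOV = 10.4 deg = 0.1815142 rad
swath = 2 * alt * tan(FOV/2) = 2 * 610.738 * tan(0.09075712)
swath = 2 * 610.738 * 0.09100713
swath = 111.1630 km

111.1630 km


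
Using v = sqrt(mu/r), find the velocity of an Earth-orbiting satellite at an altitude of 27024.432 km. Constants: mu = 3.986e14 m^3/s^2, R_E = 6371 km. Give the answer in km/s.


r = R_E + alt = 6371.0 + 27024.432 = 33395.4320 km = 3.3395432e+07 m
v = sqrt(mu/r) = sqrt(3.986e14 / 3.3395432e+07) = 3454.8175 m/s = 3.4548 km/s

3.4548 km/s


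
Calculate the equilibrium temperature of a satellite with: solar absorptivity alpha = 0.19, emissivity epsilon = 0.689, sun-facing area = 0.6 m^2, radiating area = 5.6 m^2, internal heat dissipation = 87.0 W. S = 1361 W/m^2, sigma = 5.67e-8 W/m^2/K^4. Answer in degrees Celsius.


Numerator = alpha*S*A_sun + Q_int = 0.19*1361*0.6 + 87.0 = 242.1540 W
Denominator = eps*sigma*A_rad = 0.689*5.67e-8*5.6 = 2.1877128e-07 W/K^4
T^4 = 1.106882e+09 K^4
T = 182.4002 K = -90.7498 C

-90.7498 degrees Celsius


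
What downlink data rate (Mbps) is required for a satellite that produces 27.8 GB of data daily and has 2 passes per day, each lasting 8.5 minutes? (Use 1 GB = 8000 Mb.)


total contact time = 2 * 8.5 * 60 = 1020.0000 s
data = 27.8 GB = 222400.0000 Mb
rate = 222400.0000 / 1020.0000 = 218.0392 Mbps

218.0392 Mbps


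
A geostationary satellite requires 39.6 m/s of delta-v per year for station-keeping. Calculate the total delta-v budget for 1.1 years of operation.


dV = rate * years = 39.6 * 1.1
dV = 43.5600 m/s

43.5600 m/s


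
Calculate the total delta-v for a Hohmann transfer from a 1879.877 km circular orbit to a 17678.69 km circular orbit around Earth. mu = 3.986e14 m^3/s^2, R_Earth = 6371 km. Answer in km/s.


r1 = 8250.8770 km = 8.250877e+06 m
r2 = 24049.6900 km = 2.404969e+07 m
dv1 = sqrt(mu/r1)*(sqrt(2*r2/(r1+r2)) - 1) = 1531.1661 m/s
dv2 = sqrt(mu/r2)*(1 - sqrt(2*r1/(r1+r2))) = 1161.2480 m/s
total dv = |dv1| + |dv2| = 1531.1661 + 1161.2480 = 2692.4141 m/s = 2.6924 km/s

2.6924 km/s


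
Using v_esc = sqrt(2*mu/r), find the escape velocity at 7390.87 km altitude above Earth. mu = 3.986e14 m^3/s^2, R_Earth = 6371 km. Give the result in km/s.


r = 6371.0 + 7390.87 = 13761.8700 km = 1.376187e+07 m
v_esc = sqrt(2*mu/r) = sqrt(2*3.986e14 / 1.376187e+07)
v_esc = 7611.0560 m/s = 7.6111 km/s

7.6111 km/s


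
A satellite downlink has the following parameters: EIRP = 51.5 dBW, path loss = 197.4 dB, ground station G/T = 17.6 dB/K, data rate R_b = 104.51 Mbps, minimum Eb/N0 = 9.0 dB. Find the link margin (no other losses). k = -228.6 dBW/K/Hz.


C/N0 = EIRP - FSPL + G/T - k = 51.5 - 197.4 + 17.6 - (-228.6)
C/N0 = 100.3000 dB-Hz
R_b = 104.51 Mbps = 1.0451e+08 bps -> 10*log10(R_b) = 80.1916 dB-Hz
Eb/N0 = C/N0 - 10*log10(R_b) = 100.3000 - 80.1916 = 20.1084 dB
Margin = Eb/N0 - Eb/N0_req = 20.1084 - 9.0 = 11.1084 dB (link closes)

11.1084 dB


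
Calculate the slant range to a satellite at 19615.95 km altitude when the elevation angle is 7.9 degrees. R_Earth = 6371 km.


h = 19615.95 km, el = 7.9 deg
d = -R_E*sin(el) + sqrt((R_E*sin(el))^2 + 2*R_E*h + h^2)
d = -6371.0000*sin(0.137881) + sqrt((6371.0000*0.1374445)^2 + 2*6371.0000*19615.95 + 19615.95^2)
d = 24333.4405 km

24333.4405 km


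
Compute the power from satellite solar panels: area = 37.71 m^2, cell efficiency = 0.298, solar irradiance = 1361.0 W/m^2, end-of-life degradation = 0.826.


P = area * eta * S * degradation
P = 37.71 * 0.298 * 1361.0 * 0.826
P = 12633.1301 W

12633.1301 W


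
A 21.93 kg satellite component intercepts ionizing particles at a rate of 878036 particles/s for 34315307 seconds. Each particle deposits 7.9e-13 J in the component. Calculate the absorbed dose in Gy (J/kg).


Total energy deposited = rate * time * E_per
  = 878036 * 34315307 * 7.9e-13 = 23.8028 J
Dose = E_total / mass = 23.8028 / 21.93
Dose = 1.0854 Gy

1.0854 Gy


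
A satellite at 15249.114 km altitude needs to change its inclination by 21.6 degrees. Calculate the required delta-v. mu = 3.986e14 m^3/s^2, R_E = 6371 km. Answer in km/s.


r = 21620.1140 km = 2.1620114e+07 m
V = sqrt(mu/r) = 4293.7787 m/s
di = 21.6 deg = 0.3769911 rad
dV = 2*V*sin(di/2) = 2*4293.7787*sin(0.1884956)
dV = 1609.1478 m/s = 1.6091 km/s

1.6091 km/s


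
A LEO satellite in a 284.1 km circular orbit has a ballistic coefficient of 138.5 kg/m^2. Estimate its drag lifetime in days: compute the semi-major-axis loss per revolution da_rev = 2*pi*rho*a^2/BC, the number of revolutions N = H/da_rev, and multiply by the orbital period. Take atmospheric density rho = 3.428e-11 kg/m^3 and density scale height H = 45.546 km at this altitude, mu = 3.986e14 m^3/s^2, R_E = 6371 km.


a = R_E + alt = 6655.1000 km = 6.6551e+06 m
da_rev = 2*pi*rho*a^2/BC = 2*pi*3.428e-11*(6.6551e+06)^2/138.5 = 68.877929 m per revolution
N = H/da_rev = 45546.0000 m / 68.877929 m = 661.2568 revolutions
P = 2*pi*sqrt(a^3/mu) = 5403.1012 s
lifetime = N*P = 661.2568 * 5403.1012 = 3.5728375e+06 s = 41.3523 days

41.3523 days


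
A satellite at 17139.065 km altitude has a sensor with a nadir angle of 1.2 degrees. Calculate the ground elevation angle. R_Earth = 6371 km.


r = R_E + alt = 23510.0650 km
Law of sines in the satellite / Earth-center / ground-point triangle:
  sin(nadir)/R_E = sin(90 + el)/r  =>  cos(el) = (r/R_E)*sin(nadir)
cos(el) = (23510.0650 / 6371.0000) * sin(1.2 deg) = 0.07728106
el = arccos(0.07728106) = 85.5677 deg
(Earth-central angle = 90 - nadir - el = 3.2323 deg)

85.5677 degrees


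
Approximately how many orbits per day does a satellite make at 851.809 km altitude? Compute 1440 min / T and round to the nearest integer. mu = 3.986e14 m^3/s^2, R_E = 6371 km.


r = 7.222809e+06 m
T = 2*pi*sqrt(r^3/mu) = 6109.0041 s = 101.8167 min
revs/day = 1440 / 101.8167 = 14.1431
Rounded: 14 revolutions per day

14 revolutions per day


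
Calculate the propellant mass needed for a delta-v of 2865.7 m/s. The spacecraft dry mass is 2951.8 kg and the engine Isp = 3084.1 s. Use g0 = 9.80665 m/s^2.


ve = Isp * g0 = 3084.1 * 9.80665 = 30244.689265 m/s
mass ratio = exp(dv/ve) = exp(2865.7/30244.689265) = 1.09938455
m_prop = m_dry * (mr - 1) = 2951.8 * (1.09938455 - 1)
m_prop = 293.3633 kg

293.3633 kg


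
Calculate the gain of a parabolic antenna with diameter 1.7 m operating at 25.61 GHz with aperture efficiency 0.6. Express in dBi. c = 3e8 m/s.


lambda = c/f = 3e8 / 2.561e+10 = 0.01171417 m
G = eta*(pi*D/lambda)^2 = 0.6*(pi*1.7/0.01171417)^2
G = 124716.9513 (linear)
G = 10*log10(124716.9513) = 50.9593 dBi

50.9593 dBi


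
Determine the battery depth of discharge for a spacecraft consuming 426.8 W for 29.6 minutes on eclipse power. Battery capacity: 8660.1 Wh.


E_used = P * t / 60 = 426.8 * 29.6 / 60 = 210.5547 Wh
DOD = E_used / E_total * 100 = 210.5547 / 8660.1 * 100
DOD = 2.4313 %

2.4313 %


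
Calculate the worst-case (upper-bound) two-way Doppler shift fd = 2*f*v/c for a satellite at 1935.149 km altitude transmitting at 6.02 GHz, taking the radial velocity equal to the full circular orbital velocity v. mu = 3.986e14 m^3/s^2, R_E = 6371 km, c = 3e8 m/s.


r = 8.306149e+06 m
v = sqrt(mu/r) = 6927.3764 m/s (worst-case radial velocity)
f = 6.02 GHz = 6.02e+09 Hz
fd = 2*f*v/c = 2*6.02e+09*6927.3764/3.0e+08
fd = 278018.7079 Hz

278018.7079 Hz


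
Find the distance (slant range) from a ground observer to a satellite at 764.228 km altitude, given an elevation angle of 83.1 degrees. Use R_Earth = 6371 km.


h = 764.228 km, el = 83.1 deg
d = -R_E*sin(el) + sqrt((R_E*sin(el))^2 + 2*R_E*h + h^2)
d = -6371.0000*sin(1.4504) + sqrt((6371.0000*0.9927573)^2 + 2*6371.0000*764.228 + 764.228^2)
d = 769.2006 km

769.2006 km


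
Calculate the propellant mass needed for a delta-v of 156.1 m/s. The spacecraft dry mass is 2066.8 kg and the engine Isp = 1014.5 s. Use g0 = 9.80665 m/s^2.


ve = Isp * g0 = 1014.5 * 9.80665 = 9948.846425 m/s
mass ratio = exp(dv/ve) = exp(156.1/9948.846425) = 1.01581400
m_prop = m_dry * (mr - 1) = 2066.8 * (1.01581400 - 1)
m_prop = 32.6844 kg

32.6844 kg


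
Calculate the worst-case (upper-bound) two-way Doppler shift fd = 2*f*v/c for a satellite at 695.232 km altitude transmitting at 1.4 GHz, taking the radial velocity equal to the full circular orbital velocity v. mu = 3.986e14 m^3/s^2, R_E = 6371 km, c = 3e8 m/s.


r = 7.066232e+06 m
v = sqrt(mu/r) = 7510.6012 m/s (worst-case radial velocity)
f = 1.4 GHz = 1.4e+09 Hz
fd = 2*f*v/c = 2*1.4e+09*7510.6012/3.0e+08
fd = 70098.9443 Hz

70098.9443 Hz


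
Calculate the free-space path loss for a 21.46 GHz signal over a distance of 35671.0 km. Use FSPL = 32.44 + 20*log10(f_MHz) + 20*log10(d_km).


f = 21.46 GHz = 21460.0000 MHz
d = 35671.0 km
FSPL = 32.44 + 20*log10(21460.0000) + 20*log10(35671.0)
FSPL = 32.44 + 86.6326 + 91.0463
FSPL = 210.1189 dB

210.1189 dB


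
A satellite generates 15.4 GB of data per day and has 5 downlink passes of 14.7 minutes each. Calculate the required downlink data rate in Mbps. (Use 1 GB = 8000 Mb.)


total contact time = 5 * 14.7 * 60 = 4410.0000 s
data = 15.4 GB = 123200.0000 Mb
rate = 123200.0000 / 4410.0000 = 27.9365 Mbps

27.9365 Mbps


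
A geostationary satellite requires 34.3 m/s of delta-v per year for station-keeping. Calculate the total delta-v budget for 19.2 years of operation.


dV = rate * years = 34.3 * 19.2
dV = 658.5600 m/s

658.5600 m/s


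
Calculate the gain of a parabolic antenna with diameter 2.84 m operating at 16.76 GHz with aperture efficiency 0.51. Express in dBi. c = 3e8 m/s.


lambda = c/f = 3e8 / 1.676e+10 = 0.01789976 m
G = eta*(pi*D/lambda)^2 = 0.51*(pi*2.84/0.01789976)^2
G = 126710.3588 (linear)
G = 10*log10(126710.3588) = 51.0281 dBi

51.0281 dBi


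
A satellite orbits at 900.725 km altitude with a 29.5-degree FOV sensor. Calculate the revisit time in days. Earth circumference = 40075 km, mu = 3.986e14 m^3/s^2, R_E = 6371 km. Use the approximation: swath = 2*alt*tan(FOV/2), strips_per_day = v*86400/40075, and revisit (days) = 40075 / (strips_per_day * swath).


swath = 2*900.725*tan(0.2574361) = 474.2822 km
v = sqrt(mu/r) = 7403.7189 m/s = 7.4037 km/s
strips/day = v*86400/40075 = 7.4037*86400/40075 = 15.9621
coverage/day = strips * swath = 15.9621 * 474.2822 = 7570.5419 km
revisit = 40075 / 7570.5419 = 5.2935 days

5.2935 days


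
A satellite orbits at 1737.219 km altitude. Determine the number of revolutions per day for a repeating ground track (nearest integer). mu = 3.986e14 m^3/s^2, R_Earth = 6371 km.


r = 8.108219e+06 m
T = 2*pi*sqrt(r^3/mu) = 7266.0675 s = 121.1011 min
revs/day = 1440 / 121.1011 = 11.8909
Rounded: 12 revolutions per day

12 revolutions per day


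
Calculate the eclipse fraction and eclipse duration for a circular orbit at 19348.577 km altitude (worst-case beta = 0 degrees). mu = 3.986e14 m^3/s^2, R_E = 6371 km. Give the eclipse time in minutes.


r = 25719.5770 km
T = 684.1569 min
Eclipse fraction = arcsin(R_E/r)/pi = arcsin(6371.0000/25719.5770)/pi
= arcsin(0.2477101)/pi = 0.07967806
Eclipse duration = 0.07967806 * 684.1569 = 54.5123 min

54.5123 minutes


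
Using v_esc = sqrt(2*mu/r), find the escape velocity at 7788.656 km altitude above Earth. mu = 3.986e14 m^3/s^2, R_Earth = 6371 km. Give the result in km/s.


r = 6371.0 + 7788.656 = 14159.6560 km = 1.4159656e+07 m
v_esc = sqrt(2*mu/r) = sqrt(2*3.986e14 / 1.4159656e+07)
v_esc = 7503.3861 m/s = 7.5034 km/s

7.5034 km/s


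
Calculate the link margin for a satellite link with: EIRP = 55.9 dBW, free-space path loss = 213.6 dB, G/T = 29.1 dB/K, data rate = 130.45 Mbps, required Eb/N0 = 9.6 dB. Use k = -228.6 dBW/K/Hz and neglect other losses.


C/N0 = EIRP - FSPL + G/T - k = 55.9 - 213.6 + 29.1 - (-228.6)
C/N0 = 100.0000 dB-Hz
R_b = 130.45 Mbps = 1.3045e+08 bps -> 10*log10(R_b) = 81.1544 dB-Hz
Eb/N0 = C/N0 - 10*log10(R_b) = 100.0000 - 81.1544 = 18.8456 dB
Margin = Eb/N0 - Eb/N0_req = 18.8456 - 9.6 = 9.2456 dB (link closes)

9.2456 dB


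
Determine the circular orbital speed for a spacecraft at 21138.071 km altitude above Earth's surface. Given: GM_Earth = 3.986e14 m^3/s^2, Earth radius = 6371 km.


r = R_E + alt = 6371.0 + 21138.071 = 27509.0710 km = 2.7509071e+07 m
v = sqrt(mu/r) = sqrt(3.986e14 / 2.7509071e+07) = 3806.5425 m/s = 3.8065 km/s

3.8065 km/s


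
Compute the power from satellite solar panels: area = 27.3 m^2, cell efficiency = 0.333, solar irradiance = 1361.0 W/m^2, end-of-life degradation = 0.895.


P = area * eta * S * degradation
P = 27.3 * 0.333 * 1361.0 * 0.895
P = 11073.5798 W

11073.5798 W


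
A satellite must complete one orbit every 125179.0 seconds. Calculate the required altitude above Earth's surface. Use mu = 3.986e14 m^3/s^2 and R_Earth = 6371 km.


T = 125179.0 s
r = (mu*T^2/(4*pi^2))^(1/3) = (3.986e14 * 125179.0^2 / (4*pi^2))^(1/3)
r = 5.4085416e+07 m = 54085.4156 km
alt = r - R_E = 54085.4156 - 6371 = 47714.4156 km

47714.4156 km


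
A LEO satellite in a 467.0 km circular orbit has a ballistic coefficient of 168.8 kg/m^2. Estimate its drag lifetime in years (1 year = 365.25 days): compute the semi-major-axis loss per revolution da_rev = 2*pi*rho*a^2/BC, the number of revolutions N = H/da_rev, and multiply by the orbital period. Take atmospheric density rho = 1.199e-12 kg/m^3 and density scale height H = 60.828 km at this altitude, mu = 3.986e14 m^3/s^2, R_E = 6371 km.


a = R_E + alt = 6838.0000 km = 6.838e+06 m
da_rev = 2*pi*rho*a^2/BC = 2*pi*1.199e-12*(6.838e+06)^2/168.8 = 2.086819 m per revolution
N = H/da_rev = 60828.0000 m / 2.086819 m = 29148.6694 revolutions
P = 2*pi*sqrt(a^3/mu) = 5627.3622 s
lifetime = N*P = 29148.6694 * 5627.3622 = 1.6403012e+08 s = 1898.4968 days
years = 1898.4968 / 365.25 = 5.1978 years

5.1978 years


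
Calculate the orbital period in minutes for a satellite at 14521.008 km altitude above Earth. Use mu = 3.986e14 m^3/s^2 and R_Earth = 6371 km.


r = 20892.0080 km = 2.0892008e+07 m
T = 2*pi*sqrt(r^3/mu) = 2*pi*sqrt(9.11886e+21 / 3.986e14)
T = 30052.5616 s = 500.8760 min

500.8760 minutes


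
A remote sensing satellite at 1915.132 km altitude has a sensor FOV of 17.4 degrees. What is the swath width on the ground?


FOV = 17.4 deg = 0.3036873 rad
swath = 2 * alt * tan(FOV/2) = 2 * 1915.132 * tan(0.1518436)
swath = 2 * 1915.132 * 0.1530215
swath = 586.1128 km

586.1128 km


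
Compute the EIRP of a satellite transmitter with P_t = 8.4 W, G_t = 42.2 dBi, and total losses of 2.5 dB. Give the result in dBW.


Pt = 8.4 W = 9.2428 dBW
EIRP = Pt_dBW + Gt - losses = 9.2428 + 42.2 - 2.5 = 48.9428 dBW

48.9428 dBW


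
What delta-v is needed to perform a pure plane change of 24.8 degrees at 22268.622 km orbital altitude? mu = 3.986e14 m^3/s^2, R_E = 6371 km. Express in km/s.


r = 28639.6220 km = 2.8639622e+07 m
V = sqrt(mu/r) = 3730.6543 m/s
di = 24.8 deg = 0.4328417 rad
dV = 2*V*sin(di/2) = 2*3730.6543*sin(0.2164208)
dV = 1602.2065 m/s = 1.6022 km/s

1.6022 km/s


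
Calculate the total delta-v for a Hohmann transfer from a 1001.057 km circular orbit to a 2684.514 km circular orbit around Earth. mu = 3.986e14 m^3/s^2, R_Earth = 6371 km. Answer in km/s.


r1 = 7372.0570 km = 7.372057e+06 m
r2 = 9055.5140 km = 9.055514e+06 m
dv1 = sqrt(mu/r1)*(sqrt(2*r2/(r1+r2)) - 1) = 367.5796 m/s
dv2 = sqrt(mu/r2)*(1 - sqrt(2*r1/(r1+r2))) = 349.1329 m/s
total dv = |dv1| + |dv2| = 367.5796 + 349.1329 = 716.7125 m/s = 0.7167125 km/s

0.7167 km/s


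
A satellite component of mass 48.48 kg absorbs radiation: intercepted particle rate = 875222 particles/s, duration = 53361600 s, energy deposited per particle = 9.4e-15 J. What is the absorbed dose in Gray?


Total energy deposited = rate * time * E_per
  = 875222 * 53361600 * 9.4e-15 = 0.4390105 J
Dose = E_total / mass = 0.4390105 / 48.48
Dose = 0.009055497 Gy

0.0091 Gy


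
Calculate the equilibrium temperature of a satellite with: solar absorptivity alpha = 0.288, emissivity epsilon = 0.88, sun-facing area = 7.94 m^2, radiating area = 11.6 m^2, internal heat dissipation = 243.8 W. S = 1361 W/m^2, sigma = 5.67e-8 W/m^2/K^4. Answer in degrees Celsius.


Numerator = alpha*S*A_sun + Q_int = 0.288*1361*7.94 + 243.8 = 3356.0259 W
Denominator = eps*sigma*A_rad = 0.88*5.67e-8*11.6 = 5.787936e-07 W/K^4
T^4 = 5.7983121e+09 K^4
T = 275.9468 K = 2.7968 C

2.7968 degrees Celsius


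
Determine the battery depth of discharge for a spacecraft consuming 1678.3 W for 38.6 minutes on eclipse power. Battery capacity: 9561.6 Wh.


E_used = P * t / 60 = 1678.3 * 38.6 / 60 = 1079.7063 Wh
DOD = E_used / E_total * 100 = 1079.7063 / 9561.6 * 100
DOD = 11.2921 %

11.2921 %


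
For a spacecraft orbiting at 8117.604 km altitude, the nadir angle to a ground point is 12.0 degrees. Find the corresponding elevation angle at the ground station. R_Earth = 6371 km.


r = R_E + alt = 14488.6040 km
Law of sines in the satellite / Earth-center / ground-point triangle:
  sin(nadir)/R_E = sin(90 + el)/r  =>  cos(el) = (r/R_E)*sin(nadir)
cos(el) = (14488.6040 / 6371.0000) * sin(12.0 deg) = 0.4728222
el = arccos(0.4728222) = 61.7824 deg
(Earth-central angle = 90 - nadir - el = 16.2176 deg)

61.7824 degrees


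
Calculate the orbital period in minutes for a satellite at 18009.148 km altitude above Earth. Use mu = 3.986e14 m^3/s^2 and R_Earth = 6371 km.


r = 24380.1480 km = 2.4380148e+07 m
T = 2*pi*sqrt(r^3/mu) = 2*pi*sqrt(1.4491356e+22 / 3.986e14)
T = 37884.8636 s = 631.4144 min

631.4144 minutes


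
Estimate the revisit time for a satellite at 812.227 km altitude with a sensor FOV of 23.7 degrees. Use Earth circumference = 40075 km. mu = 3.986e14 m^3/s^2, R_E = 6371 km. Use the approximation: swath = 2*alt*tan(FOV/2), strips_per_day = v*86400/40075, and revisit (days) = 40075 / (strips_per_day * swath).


swath = 2*812.227*tan(0.2068215) = 340.8459 km
v = sqrt(mu/r) = 7449.1866 m/s = 7.4492 km/s
strips/day = v*86400/40075 = 7.4492*86400/40075 = 16.0601
coverage/day = strips * swath = 16.0601 * 340.8459 = 5474.0290 km
revisit = 40075 / 5474.0290 = 7.3209 days

7.3209 days


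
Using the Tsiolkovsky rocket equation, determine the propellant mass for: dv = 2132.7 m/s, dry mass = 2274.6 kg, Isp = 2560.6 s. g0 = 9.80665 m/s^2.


ve = Isp * g0 = 2560.6 * 9.80665 = 25110.907990 m/s
mass ratio = exp(dv/ve) = exp(2132.7/25110.907990) = 1.08864219
m_prop = m_dry * (mr - 1) = 2274.6 * (1.08864219 - 1)
m_prop = 201.6255 kg

201.6255 kg


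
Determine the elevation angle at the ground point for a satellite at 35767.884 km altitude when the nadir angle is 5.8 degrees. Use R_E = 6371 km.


r = R_E + alt = 42138.8840 km
Law of sines in the satellite / Earth-center / ground-point triangle:
  sin(nadir)/R_E = sin(90 + el)/r  =>  cos(el) = (r/R_E)*sin(nadir)
cos(el) = (42138.8840 / 6371.0000) * sin(5.8 deg) = 0.6684036
el = arccos(0.6684036) = 48.0560 deg
(Earth-central angle = 90 - nadir - el = 36.1440 deg)

48.0560 degrees


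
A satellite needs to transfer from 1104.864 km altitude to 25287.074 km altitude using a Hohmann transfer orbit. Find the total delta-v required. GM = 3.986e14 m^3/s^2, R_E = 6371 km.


r1 = 7475.8640 km = 7.475864e+06 m
r2 = 31658.0740 km = 3.1658074e+07 m
dv1 = sqrt(mu/r1)*(sqrt(2*r2/(r1+r2)) - 1) = 1985.9842 m/s
dv2 = sqrt(mu/r2)*(1 - sqrt(2*r1/(r1+r2))) = 1355.0633 m/s
total dv = |dv1| + |dv2| = 1985.9842 + 1355.0633 = 3341.0475 m/s = 3.3410 km/s

3.3410 km/s


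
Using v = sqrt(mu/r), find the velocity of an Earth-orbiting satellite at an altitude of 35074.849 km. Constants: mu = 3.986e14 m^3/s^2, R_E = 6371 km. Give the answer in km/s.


r = R_E + alt = 6371.0 + 35074.849 = 41445.8490 km = 4.1445849e+07 m
v = sqrt(mu/r) = sqrt(3.986e14 / 4.1445849e+07) = 3101.1882 m/s = 3.1012 km/s

3.1012 km/s


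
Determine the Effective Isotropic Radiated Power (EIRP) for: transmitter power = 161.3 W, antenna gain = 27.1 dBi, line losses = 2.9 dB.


Pt = 161.3 W = 22.0763 dBW
EIRP = Pt_dBW + Gt - losses = 22.0763 + 27.1 - 2.9 = 46.2763 dBW

46.2763 dBW


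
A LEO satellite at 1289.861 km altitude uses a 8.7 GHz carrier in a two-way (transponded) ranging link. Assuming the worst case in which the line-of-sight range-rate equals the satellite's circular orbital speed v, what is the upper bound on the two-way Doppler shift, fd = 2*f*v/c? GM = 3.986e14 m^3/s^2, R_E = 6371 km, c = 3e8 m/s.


r = 7.660861e+06 m
v = sqrt(mu/r) = 7213.2313 m/s (worst-case radial velocity)
f = 8.7 GHz = 8.7e+09 Hz
fd = 2*f*v/c = 2*8.7e+09*7213.2313/3.0e+08
fd = 418367.4129 Hz

418367.4129 Hz


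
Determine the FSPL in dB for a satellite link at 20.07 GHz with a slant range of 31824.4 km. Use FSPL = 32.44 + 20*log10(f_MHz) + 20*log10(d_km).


f = 20.07 GHz = 20070.0000 MHz
d = 31824.4 km
FSPL = 32.44 + 20*log10(20070.0000) + 20*log10(31824.4)
FSPL = 32.44 + 86.0509 + 90.0552
FSPL = 208.5462 dB

208.5462 dB


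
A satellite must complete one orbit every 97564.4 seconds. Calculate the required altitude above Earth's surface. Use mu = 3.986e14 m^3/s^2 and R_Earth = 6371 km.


T = 97564.4 s
r = (mu*T^2/(4*pi^2))^(1/3) = (3.986e14 * 97564.4^2 / (4*pi^2))^(1/3)
r = 4.5805761e+07 m = 45805.7612 km
alt = r - R_E = 45805.7612 - 6371 = 39434.7612 km

39434.7612 km


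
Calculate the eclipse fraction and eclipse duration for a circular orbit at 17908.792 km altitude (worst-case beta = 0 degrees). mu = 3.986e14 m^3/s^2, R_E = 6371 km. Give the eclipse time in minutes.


r = 24279.7920 km
T = 627.5198 min
Eclipse fraction = arcsin(R_E/r)/pi = arcsin(6371.0000/24279.7920)/pi
= arcsin(0.2623993)/pi = 0.08451375
Eclipse duration = 0.08451375 * 627.5198 = 53.0340 min

53.0340 minutes


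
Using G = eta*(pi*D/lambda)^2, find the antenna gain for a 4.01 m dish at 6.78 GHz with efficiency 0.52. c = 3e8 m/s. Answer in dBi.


lambda = c/f = 3e8 / 6.78e+09 = 0.04424779 m
G = eta*(pi*D/lambda)^2 = 0.52*(pi*4.01/0.04424779)^2
G = 42151.0806 (linear)
G = 10*log10(42151.0806) = 46.2481 dBi

46.2481 dBi


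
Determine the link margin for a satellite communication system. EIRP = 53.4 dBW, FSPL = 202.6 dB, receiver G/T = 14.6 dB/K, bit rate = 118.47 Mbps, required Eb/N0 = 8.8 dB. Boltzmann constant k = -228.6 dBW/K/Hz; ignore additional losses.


C/N0 = EIRP - FSPL + G/T - k = 53.4 - 202.6 + 14.6 - (-228.6)
C/N0 = 94.0000 dB-Hz
R_b = 118.47 Mbps = 1.1847e+08 bps -> 10*log10(R_b) = 80.7361 dB-Hz
Eb/N0 = C/N0 - 10*log10(R_b) = 94.0000 - 80.7361 = 13.2639 dB
Margin = Eb/N0 - Eb/N0_req = 13.2639 - 8.8 = 4.4639 dB (link closes)

4.4639 dB


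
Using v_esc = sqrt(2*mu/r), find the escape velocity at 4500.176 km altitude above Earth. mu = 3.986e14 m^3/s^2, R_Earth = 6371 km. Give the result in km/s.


r = 6371.0 + 4500.176 = 10871.1760 km = 1.0871176e+07 m
v_esc = sqrt(2*mu/r) = sqrt(2*3.986e14 / 1.0871176e+07)
v_esc = 8563.3833 m/s = 8.5634 km/s

8.5634 km/s


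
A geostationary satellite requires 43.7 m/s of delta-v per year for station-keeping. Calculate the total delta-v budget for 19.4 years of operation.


dV = rate * years = 43.7 * 19.4
dV = 847.7800 m/s

847.7800 m/s


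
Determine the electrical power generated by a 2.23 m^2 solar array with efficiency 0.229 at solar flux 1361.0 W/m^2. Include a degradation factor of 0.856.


P = area * eta * S * degradation
P = 2.23 * 0.229 * 1361.0 * 0.856
P = 594.9387 W

594.9387 W


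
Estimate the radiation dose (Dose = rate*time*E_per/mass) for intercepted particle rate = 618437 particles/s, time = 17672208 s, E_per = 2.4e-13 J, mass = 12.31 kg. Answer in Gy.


Total energy deposited = rate * time * E_per
  = 618437 * 17672208 * 2.4e-13 = 2.6230 J
Dose = E_total / mass = 2.6230 / 12.31
Dose = 0.2130784 Gy

0.2131 Gy


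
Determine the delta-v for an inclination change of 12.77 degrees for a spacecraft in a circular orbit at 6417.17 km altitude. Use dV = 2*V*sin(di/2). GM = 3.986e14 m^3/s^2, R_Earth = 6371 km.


r = 12788.1700 km = 1.278817e+07 m
V = sqrt(mu/r) = 5582.9591 m/s
di = 12.77 deg = 0.2228785 rad
dV = 2*V*sin(di/2) = 2*5582.9591*sin(0.1114393)
dV = 1241.7479 m/s = 1.2417 km/s

1.2417 km/s


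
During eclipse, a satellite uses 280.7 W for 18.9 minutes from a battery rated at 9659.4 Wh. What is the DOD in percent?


E_used = P * t / 60 = 280.7 * 18.9 / 60 = 88.4205 Wh
DOD = E_used / E_total * 100 = 88.4205 / 9659.4 * 100
DOD = 0.9153829 %

0.9154 %


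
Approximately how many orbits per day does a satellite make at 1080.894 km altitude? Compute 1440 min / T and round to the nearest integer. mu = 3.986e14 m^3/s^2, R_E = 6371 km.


r = 7.451894e+06 m
T = 2*pi*sqrt(r^3/mu) = 6401.9345 s = 106.6989 min
revs/day = 1440 / 106.6989 = 13.4959
Rounded: 13 revolutions per day

13 revolutions per day


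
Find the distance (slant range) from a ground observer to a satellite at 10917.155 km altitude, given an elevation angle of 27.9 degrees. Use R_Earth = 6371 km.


h = 10917.155 km, el = 27.9 deg
d = -R_E*sin(el) + sqrt((R_E*sin(el))^2 + 2*R_E*h + h^2)
d = -6371.0000*sin(0.4869469) + sqrt((6371.0000*0.4679298)^2 + 2*6371.0000*10917.155 + 10917.155^2)
d = 13364.4027 km

13364.4027 km


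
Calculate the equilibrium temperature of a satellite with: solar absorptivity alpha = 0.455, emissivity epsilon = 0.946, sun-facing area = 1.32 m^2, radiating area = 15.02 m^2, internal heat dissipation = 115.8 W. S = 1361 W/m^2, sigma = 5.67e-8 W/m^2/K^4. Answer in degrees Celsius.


Numerator = alpha*S*A_sun + Q_int = 0.455*1361*1.32 + 115.8 = 933.2166 W
Denominator = eps*sigma*A_rad = 0.946*5.67e-8*15.02 = 8.0564576e-07 W/K^4
T^4 = 1.1583461e+09 K^4
T = 184.4844 K = -88.6656 C

-88.6656 degrees Celsius


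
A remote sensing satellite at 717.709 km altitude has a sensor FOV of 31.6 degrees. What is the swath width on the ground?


FOV = 31.6 deg = 0.551524 rad
swath = 2 * alt * tan(FOV/2) = 2 * 717.709 * tan(0.275762)
swath = 2 * 717.709 * 0.2829715
swath = 406.1824 km

406.1824 km


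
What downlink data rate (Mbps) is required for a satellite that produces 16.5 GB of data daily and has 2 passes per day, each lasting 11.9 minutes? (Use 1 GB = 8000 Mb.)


total contact time = 2 * 11.9 * 60 = 1428.0000 s
data = 16.5 GB = 132000.0000 Mb
rate = 132000.0000 / 1428.0000 = 92.4370 Mbps

92.4370 Mbps


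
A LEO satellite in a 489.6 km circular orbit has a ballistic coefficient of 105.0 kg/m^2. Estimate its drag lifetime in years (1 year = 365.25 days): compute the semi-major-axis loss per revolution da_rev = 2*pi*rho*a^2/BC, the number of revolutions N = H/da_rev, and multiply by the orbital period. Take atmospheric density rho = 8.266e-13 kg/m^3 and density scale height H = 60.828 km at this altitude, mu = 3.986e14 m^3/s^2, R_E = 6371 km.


a = R_E + alt = 6860.6000 km = 6.8606e+06 m
da_rev = 2*pi*rho*a^2/BC = 2*pi*8.266e-13*(6.8606e+06)^2/105.0 = 2.328146 m per revolution
N = H/da_rev = 60828.0000 m / 2.328146 m = 26127.2300 revolutions
P = 2*pi*sqrt(a^3/mu) = 5655.2834 s
lifetime = N*P = 26127.2300 * 5655.2834 = 1.4775689e+08 s = 1710.1492 days
years = 1710.1492 / 365.25 = 4.6821 years

4.6821 years


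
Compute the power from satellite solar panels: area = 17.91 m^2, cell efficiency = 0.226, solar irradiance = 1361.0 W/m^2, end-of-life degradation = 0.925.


P = area * eta * S * degradation
P = 17.91 * 0.226 * 1361.0 * 0.925
P = 5095.7004 W

5095.7004 W


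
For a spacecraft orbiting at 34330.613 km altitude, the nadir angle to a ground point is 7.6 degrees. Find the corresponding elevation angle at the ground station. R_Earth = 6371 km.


r = R_E + alt = 40701.6130 km
Law of sines in the satellite / Earth-center / ground-point triangle:
  sin(nadir)/R_E = sin(90 + el)/r  =>  cos(el) = (r/R_E)*sin(nadir)
cos(el) = (40701.6130 / 6371.0000) * sin(7.6 deg) = 0.8449299
el = arccos(0.8449299) = 32.3356 deg
(Earth-central angle = 90 - nadir - el = 50.0644 deg)

32.3356 degrees


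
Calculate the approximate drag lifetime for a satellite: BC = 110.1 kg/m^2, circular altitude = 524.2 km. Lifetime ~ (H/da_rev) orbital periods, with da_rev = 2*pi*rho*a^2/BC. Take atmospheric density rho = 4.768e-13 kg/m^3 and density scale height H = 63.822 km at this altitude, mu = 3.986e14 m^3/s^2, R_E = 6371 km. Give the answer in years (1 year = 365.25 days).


a = R_E + alt = 6895.2000 km = 6.8952e+06 m
da_rev = 2*pi*rho*a^2/BC = 2*pi*4.768e-13*(6.8952e+06)^2/110.1 = 1.293667 m per revolution
N = H/da_rev = 63822.0000 m / 1.293667 m = 49334.1759 revolutions
P = 2*pi*sqrt(a^3/mu) = 5698.1191 s
lifetime = N*P = 49334.1759 * 5698.1191 = 2.8111201e+08 s = 3253.6112 days
years = 3253.6112 / 365.25 = 8.9079 years

8.9079 years
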